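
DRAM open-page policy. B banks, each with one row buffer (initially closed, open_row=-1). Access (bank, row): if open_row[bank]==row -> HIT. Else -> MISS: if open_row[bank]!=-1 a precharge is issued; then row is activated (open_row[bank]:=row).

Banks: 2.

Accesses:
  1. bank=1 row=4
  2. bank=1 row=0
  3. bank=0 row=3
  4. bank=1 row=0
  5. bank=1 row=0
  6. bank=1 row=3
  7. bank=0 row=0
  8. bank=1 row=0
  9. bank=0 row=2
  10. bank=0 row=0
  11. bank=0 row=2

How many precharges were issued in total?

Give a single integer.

Acc 1: bank1 row4 -> MISS (open row4); precharges=0
Acc 2: bank1 row0 -> MISS (open row0); precharges=1
Acc 3: bank0 row3 -> MISS (open row3); precharges=1
Acc 4: bank1 row0 -> HIT
Acc 5: bank1 row0 -> HIT
Acc 6: bank1 row3 -> MISS (open row3); precharges=2
Acc 7: bank0 row0 -> MISS (open row0); precharges=3
Acc 8: bank1 row0 -> MISS (open row0); precharges=4
Acc 9: bank0 row2 -> MISS (open row2); precharges=5
Acc 10: bank0 row0 -> MISS (open row0); precharges=6
Acc 11: bank0 row2 -> MISS (open row2); precharges=7

Answer: 7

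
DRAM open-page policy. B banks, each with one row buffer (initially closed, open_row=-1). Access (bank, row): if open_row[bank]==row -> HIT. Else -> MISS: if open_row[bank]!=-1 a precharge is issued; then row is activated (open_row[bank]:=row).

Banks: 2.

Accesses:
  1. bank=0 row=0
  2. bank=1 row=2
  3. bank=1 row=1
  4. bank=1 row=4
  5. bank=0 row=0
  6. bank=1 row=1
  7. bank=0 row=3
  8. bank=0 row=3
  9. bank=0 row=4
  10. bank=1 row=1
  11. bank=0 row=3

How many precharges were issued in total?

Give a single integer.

Answer: 6

Derivation:
Acc 1: bank0 row0 -> MISS (open row0); precharges=0
Acc 2: bank1 row2 -> MISS (open row2); precharges=0
Acc 3: bank1 row1 -> MISS (open row1); precharges=1
Acc 4: bank1 row4 -> MISS (open row4); precharges=2
Acc 5: bank0 row0 -> HIT
Acc 6: bank1 row1 -> MISS (open row1); precharges=3
Acc 7: bank0 row3 -> MISS (open row3); precharges=4
Acc 8: bank0 row3 -> HIT
Acc 9: bank0 row4 -> MISS (open row4); precharges=5
Acc 10: bank1 row1 -> HIT
Acc 11: bank0 row3 -> MISS (open row3); precharges=6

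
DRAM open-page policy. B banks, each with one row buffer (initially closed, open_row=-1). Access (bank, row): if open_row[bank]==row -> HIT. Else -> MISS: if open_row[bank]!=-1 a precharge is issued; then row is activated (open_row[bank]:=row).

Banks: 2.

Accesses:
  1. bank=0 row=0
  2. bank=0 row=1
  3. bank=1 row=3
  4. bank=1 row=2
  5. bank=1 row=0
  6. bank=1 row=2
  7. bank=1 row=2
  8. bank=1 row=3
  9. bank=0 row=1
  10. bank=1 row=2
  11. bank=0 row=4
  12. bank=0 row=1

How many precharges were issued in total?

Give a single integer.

Answer: 8

Derivation:
Acc 1: bank0 row0 -> MISS (open row0); precharges=0
Acc 2: bank0 row1 -> MISS (open row1); precharges=1
Acc 3: bank1 row3 -> MISS (open row3); precharges=1
Acc 4: bank1 row2 -> MISS (open row2); precharges=2
Acc 5: bank1 row0 -> MISS (open row0); precharges=3
Acc 6: bank1 row2 -> MISS (open row2); precharges=4
Acc 7: bank1 row2 -> HIT
Acc 8: bank1 row3 -> MISS (open row3); precharges=5
Acc 9: bank0 row1 -> HIT
Acc 10: bank1 row2 -> MISS (open row2); precharges=6
Acc 11: bank0 row4 -> MISS (open row4); precharges=7
Acc 12: bank0 row1 -> MISS (open row1); precharges=8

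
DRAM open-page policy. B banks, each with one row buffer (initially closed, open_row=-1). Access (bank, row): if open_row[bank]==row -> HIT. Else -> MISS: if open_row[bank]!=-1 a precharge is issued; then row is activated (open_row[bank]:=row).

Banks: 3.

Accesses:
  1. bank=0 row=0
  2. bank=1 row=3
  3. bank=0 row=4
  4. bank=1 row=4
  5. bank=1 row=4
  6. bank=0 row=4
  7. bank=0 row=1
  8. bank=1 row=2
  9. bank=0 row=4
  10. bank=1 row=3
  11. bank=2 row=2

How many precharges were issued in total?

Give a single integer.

Answer: 6

Derivation:
Acc 1: bank0 row0 -> MISS (open row0); precharges=0
Acc 2: bank1 row3 -> MISS (open row3); precharges=0
Acc 3: bank0 row4 -> MISS (open row4); precharges=1
Acc 4: bank1 row4 -> MISS (open row4); precharges=2
Acc 5: bank1 row4 -> HIT
Acc 6: bank0 row4 -> HIT
Acc 7: bank0 row1 -> MISS (open row1); precharges=3
Acc 8: bank1 row2 -> MISS (open row2); precharges=4
Acc 9: bank0 row4 -> MISS (open row4); precharges=5
Acc 10: bank1 row3 -> MISS (open row3); precharges=6
Acc 11: bank2 row2 -> MISS (open row2); precharges=6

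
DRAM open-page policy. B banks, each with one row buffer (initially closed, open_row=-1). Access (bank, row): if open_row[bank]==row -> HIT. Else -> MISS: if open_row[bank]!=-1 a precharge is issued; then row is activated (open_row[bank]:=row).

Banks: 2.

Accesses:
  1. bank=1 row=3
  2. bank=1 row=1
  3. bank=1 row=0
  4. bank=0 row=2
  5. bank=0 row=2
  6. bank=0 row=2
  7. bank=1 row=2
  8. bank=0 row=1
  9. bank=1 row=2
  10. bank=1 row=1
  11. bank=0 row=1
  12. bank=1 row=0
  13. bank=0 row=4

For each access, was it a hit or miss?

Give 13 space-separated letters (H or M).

Answer: M M M M H H M M H M H M M

Derivation:
Acc 1: bank1 row3 -> MISS (open row3); precharges=0
Acc 2: bank1 row1 -> MISS (open row1); precharges=1
Acc 3: bank1 row0 -> MISS (open row0); precharges=2
Acc 4: bank0 row2 -> MISS (open row2); precharges=2
Acc 5: bank0 row2 -> HIT
Acc 6: bank0 row2 -> HIT
Acc 7: bank1 row2 -> MISS (open row2); precharges=3
Acc 8: bank0 row1 -> MISS (open row1); precharges=4
Acc 9: bank1 row2 -> HIT
Acc 10: bank1 row1 -> MISS (open row1); precharges=5
Acc 11: bank0 row1 -> HIT
Acc 12: bank1 row0 -> MISS (open row0); precharges=6
Acc 13: bank0 row4 -> MISS (open row4); precharges=7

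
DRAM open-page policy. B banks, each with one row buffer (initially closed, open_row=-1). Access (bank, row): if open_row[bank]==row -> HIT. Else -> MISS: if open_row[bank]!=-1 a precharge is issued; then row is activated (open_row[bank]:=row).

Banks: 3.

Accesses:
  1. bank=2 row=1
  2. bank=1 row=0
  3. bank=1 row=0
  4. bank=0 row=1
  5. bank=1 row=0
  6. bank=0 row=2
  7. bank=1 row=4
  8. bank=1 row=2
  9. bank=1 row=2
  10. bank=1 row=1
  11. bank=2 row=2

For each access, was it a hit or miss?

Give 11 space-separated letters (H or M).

Answer: M M H M H M M M H M M

Derivation:
Acc 1: bank2 row1 -> MISS (open row1); precharges=0
Acc 2: bank1 row0 -> MISS (open row0); precharges=0
Acc 3: bank1 row0 -> HIT
Acc 4: bank0 row1 -> MISS (open row1); precharges=0
Acc 5: bank1 row0 -> HIT
Acc 6: bank0 row2 -> MISS (open row2); precharges=1
Acc 7: bank1 row4 -> MISS (open row4); precharges=2
Acc 8: bank1 row2 -> MISS (open row2); precharges=3
Acc 9: bank1 row2 -> HIT
Acc 10: bank1 row1 -> MISS (open row1); precharges=4
Acc 11: bank2 row2 -> MISS (open row2); precharges=5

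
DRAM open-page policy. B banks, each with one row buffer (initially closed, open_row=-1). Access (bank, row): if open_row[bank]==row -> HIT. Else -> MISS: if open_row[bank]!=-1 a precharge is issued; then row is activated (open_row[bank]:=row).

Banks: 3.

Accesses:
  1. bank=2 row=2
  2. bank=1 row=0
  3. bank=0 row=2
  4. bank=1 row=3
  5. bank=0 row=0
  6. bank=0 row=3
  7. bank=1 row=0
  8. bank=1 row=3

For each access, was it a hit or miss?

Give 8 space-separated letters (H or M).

Answer: M M M M M M M M

Derivation:
Acc 1: bank2 row2 -> MISS (open row2); precharges=0
Acc 2: bank1 row0 -> MISS (open row0); precharges=0
Acc 3: bank0 row2 -> MISS (open row2); precharges=0
Acc 4: bank1 row3 -> MISS (open row3); precharges=1
Acc 5: bank0 row0 -> MISS (open row0); precharges=2
Acc 6: bank0 row3 -> MISS (open row3); precharges=3
Acc 7: bank1 row0 -> MISS (open row0); precharges=4
Acc 8: bank1 row3 -> MISS (open row3); precharges=5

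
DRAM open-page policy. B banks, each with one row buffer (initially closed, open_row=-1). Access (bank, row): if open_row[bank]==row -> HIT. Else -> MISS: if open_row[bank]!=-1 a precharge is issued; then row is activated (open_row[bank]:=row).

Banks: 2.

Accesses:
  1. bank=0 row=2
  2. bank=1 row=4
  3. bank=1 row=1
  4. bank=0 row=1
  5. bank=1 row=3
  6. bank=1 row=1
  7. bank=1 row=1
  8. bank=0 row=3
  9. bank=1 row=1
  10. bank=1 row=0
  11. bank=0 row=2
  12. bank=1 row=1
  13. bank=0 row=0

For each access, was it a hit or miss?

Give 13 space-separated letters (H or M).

Answer: M M M M M M H M H M M M M

Derivation:
Acc 1: bank0 row2 -> MISS (open row2); precharges=0
Acc 2: bank1 row4 -> MISS (open row4); precharges=0
Acc 3: bank1 row1 -> MISS (open row1); precharges=1
Acc 4: bank0 row1 -> MISS (open row1); precharges=2
Acc 5: bank1 row3 -> MISS (open row3); precharges=3
Acc 6: bank1 row1 -> MISS (open row1); precharges=4
Acc 7: bank1 row1 -> HIT
Acc 8: bank0 row3 -> MISS (open row3); precharges=5
Acc 9: bank1 row1 -> HIT
Acc 10: bank1 row0 -> MISS (open row0); precharges=6
Acc 11: bank0 row2 -> MISS (open row2); precharges=7
Acc 12: bank1 row1 -> MISS (open row1); precharges=8
Acc 13: bank0 row0 -> MISS (open row0); precharges=9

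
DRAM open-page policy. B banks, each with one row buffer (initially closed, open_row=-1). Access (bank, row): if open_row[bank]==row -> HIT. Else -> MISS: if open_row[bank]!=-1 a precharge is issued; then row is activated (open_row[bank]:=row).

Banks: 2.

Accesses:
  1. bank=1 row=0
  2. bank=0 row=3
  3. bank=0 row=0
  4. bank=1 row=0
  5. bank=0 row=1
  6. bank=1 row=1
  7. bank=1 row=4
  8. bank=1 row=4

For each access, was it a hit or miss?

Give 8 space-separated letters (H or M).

Acc 1: bank1 row0 -> MISS (open row0); precharges=0
Acc 2: bank0 row3 -> MISS (open row3); precharges=0
Acc 3: bank0 row0 -> MISS (open row0); precharges=1
Acc 4: bank1 row0 -> HIT
Acc 5: bank0 row1 -> MISS (open row1); precharges=2
Acc 6: bank1 row1 -> MISS (open row1); precharges=3
Acc 7: bank1 row4 -> MISS (open row4); precharges=4
Acc 8: bank1 row4 -> HIT

Answer: M M M H M M M H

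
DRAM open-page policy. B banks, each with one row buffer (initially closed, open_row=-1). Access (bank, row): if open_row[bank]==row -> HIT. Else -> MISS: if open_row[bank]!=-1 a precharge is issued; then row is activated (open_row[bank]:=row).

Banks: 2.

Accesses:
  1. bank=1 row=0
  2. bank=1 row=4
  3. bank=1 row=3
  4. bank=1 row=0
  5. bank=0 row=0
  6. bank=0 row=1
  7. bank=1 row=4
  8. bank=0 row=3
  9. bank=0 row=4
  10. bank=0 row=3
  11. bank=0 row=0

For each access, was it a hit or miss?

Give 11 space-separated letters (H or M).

Acc 1: bank1 row0 -> MISS (open row0); precharges=0
Acc 2: bank1 row4 -> MISS (open row4); precharges=1
Acc 3: bank1 row3 -> MISS (open row3); precharges=2
Acc 4: bank1 row0 -> MISS (open row0); precharges=3
Acc 5: bank0 row0 -> MISS (open row0); precharges=3
Acc 6: bank0 row1 -> MISS (open row1); precharges=4
Acc 7: bank1 row4 -> MISS (open row4); precharges=5
Acc 8: bank0 row3 -> MISS (open row3); precharges=6
Acc 9: bank0 row4 -> MISS (open row4); precharges=7
Acc 10: bank0 row3 -> MISS (open row3); precharges=8
Acc 11: bank0 row0 -> MISS (open row0); precharges=9

Answer: M M M M M M M M M M M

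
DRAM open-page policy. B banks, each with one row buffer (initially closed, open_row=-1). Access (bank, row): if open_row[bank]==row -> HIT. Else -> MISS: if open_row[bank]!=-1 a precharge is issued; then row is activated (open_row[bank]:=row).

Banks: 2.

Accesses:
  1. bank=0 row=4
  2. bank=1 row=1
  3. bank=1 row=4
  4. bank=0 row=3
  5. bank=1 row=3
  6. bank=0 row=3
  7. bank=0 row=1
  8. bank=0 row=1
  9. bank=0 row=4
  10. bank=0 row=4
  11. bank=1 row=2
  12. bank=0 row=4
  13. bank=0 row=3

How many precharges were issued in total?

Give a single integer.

Answer: 7

Derivation:
Acc 1: bank0 row4 -> MISS (open row4); precharges=0
Acc 2: bank1 row1 -> MISS (open row1); precharges=0
Acc 3: bank1 row4 -> MISS (open row4); precharges=1
Acc 4: bank0 row3 -> MISS (open row3); precharges=2
Acc 5: bank1 row3 -> MISS (open row3); precharges=3
Acc 6: bank0 row3 -> HIT
Acc 7: bank0 row1 -> MISS (open row1); precharges=4
Acc 8: bank0 row1 -> HIT
Acc 9: bank0 row4 -> MISS (open row4); precharges=5
Acc 10: bank0 row4 -> HIT
Acc 11: bank1 row2 -> MISS (open row2); precharges=6
Acc 12: bank0 row4 -> HIT
Acc 13: bank0 row3 -> MISS (open row3); precharges=7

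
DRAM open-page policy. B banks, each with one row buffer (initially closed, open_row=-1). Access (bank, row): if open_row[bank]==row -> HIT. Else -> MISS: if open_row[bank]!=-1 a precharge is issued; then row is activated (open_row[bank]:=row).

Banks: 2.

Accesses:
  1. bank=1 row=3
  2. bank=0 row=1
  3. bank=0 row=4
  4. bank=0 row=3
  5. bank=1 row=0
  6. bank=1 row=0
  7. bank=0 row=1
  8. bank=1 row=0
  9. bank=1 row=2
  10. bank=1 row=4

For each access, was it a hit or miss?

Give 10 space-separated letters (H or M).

Answer: M M M M M H M H M M

Derivation:
Acc 1: bank1 row3 -> MISS (open row3); precharges=0
Acc 2: bank0 row1 -> MISS (open row1); precharges=0
Acc 3: bank0 row4 -> MISS (open row4); precharges=1
Acc 4: bank0 row3 -> MISS (open row3); precharges=2
Acc 5: bank1 row0 -> MISS (open row0); precharges=3
Acc 6: bank1 row0 -> HIT
Acc 7: bank0 row1 -> MISS (open row1); precharges=4
Acc 8: bank1 row0 -> HIT
Acc 9: bank1 row2 -> MISS (open row2); precharges=5
Acc 10: bank1 row4 -> MISS (open row4); precharges=6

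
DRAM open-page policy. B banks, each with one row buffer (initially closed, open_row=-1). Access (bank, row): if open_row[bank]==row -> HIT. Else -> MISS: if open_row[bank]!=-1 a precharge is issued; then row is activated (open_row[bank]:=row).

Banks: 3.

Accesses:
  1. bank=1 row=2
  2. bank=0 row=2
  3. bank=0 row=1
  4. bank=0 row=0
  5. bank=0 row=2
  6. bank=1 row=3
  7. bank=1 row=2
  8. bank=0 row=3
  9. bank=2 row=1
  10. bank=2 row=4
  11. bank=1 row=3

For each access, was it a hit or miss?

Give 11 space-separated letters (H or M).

Acc 1: bank1 row2 -> MISS (open row2); precharges=0
Acc 2: bank0 row2 -> MISS (open row2); precharges=0
Acc 3: bank0 row1 -> MISS (open row1); precharges=1
Acc 4: bank0 row0 -> MISS (open row0); precharges=2
Acc 5: bank0 row2 -> MISS (open row2); precharges=3
Acc 6: bank1 row3 -> MISS (open row3); precharges=4
Acc 7: bank1 row2 -> MISS (open row2); precharges=5
Acc 8: bank0 row3 -> MISS (open row3); precharges=6
Acc 9: bank2 row1 -> MISS (open row1); precharges=6
Acc 10: bank2 row4 -> MISS (open row4); precharges=7
Acc 11: bank1 row3 -> MISS (open row3); precharges=8

Answer: M M M M M M M M M M M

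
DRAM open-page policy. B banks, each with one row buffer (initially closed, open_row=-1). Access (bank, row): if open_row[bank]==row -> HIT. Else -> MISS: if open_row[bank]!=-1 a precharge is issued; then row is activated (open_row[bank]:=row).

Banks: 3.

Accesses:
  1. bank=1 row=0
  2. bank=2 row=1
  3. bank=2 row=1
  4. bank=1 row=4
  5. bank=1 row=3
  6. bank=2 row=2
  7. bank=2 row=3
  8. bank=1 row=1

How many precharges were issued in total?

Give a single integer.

Answer: 5

Derivation:
Acc 1: bank1 row0 -> MISS (open row0); precharges=0
Acc 2: bank2 row1 -> MISS (open row1); precharges=0
Acc 3: bank2 row1 -> HIT
Acc 4: bank1 row4 -> MISS (open row4); precharges=1
Acc 5: bank1 row3 -> MISS (open row3); precharges=2
Acc 6: bank2 row2 -> MISS (open row2); precharges=3
Acc 7: bank2 row3 -> MISS (open row3); precharges=4
Acc 8: bank1 row1 -> MISS (open row1); precharges=5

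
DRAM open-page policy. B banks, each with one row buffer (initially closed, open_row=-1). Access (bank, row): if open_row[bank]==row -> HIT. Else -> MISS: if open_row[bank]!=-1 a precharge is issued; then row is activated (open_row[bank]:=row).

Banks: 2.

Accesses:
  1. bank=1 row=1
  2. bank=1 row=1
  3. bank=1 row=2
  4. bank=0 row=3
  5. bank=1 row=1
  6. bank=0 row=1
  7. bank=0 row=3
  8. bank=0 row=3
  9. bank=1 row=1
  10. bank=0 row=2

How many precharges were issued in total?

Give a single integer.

Answer: 5

Derivation:
Acc 1: bank1 row1 -> MISS (open row1); precharges=0
Acc 2: bank1 row1 -> HIT
Acc 3: bank1 row2 -> MISS (open row2); precharges=1
Acc 4: bank0 row3 -> MISS (open row3); precharges=1
Acc 5: bank1 row1 -> MISS (open row1); precharges=2
Acc 6: bank0 row1 -> MISS (open row1); precharges=3
Acc 7: bank0 row3 -> MISS (open row3); precharges=4
Acc 8: bank0 row3 -> HIT
Acc 9: bank1 row1 -> HIT
Acc 10: bank0 row2 -> MISS (open row2); precharges=5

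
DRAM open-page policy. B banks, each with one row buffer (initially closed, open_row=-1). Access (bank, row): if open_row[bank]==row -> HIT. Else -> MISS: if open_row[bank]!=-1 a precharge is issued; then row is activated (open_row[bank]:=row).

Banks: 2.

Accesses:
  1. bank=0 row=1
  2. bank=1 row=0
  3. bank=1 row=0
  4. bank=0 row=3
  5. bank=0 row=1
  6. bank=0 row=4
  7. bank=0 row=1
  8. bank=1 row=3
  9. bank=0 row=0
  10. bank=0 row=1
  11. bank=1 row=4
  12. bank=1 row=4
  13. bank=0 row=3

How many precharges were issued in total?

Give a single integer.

Answer: 9

Derivation:
Acc 1: bank0 row1 -> MISS (open row1); precharges=0
Acc 2: bank1 row0 -> MISS (open row0); precharges=0
Acc 3: bank1 row0 -> HIT
Acc 4: bank0 row3 -> MISS (open row3); precharges=1
Acc 5: bank0 row1 -> MISS (open row1); precharges=2
Acc 6: bank0 row4 -> MISS (open row4); precharges=3
Acc 7: bank0 row1 -> MISS (open row1); precharges=4
Acc 8: bank1 row3 -> MISS (open row3); precharges=5
Acc 9: bank0 row0 -> MISS (open row0); precharges=6
Acc 10: bank0 row1 -> MISS (open row1); precharges=7
Acc 11: bank1 row4 -> MISS (open row4); precharges=8
Acc 12: bank1 row4 -> HIT
Acc 13: bank0 row3 -> MISS (open row3); precharges=9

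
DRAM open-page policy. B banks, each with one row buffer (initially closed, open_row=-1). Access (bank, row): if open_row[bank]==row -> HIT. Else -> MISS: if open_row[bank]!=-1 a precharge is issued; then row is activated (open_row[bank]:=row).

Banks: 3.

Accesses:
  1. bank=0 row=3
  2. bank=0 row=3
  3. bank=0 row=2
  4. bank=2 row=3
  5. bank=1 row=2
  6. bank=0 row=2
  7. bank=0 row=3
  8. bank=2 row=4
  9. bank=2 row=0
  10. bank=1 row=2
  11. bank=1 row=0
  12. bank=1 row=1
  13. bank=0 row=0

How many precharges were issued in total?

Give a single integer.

Answer: 7

Derivation:
Acc 1: bank0 row3 -> MISS (open row3); precharges=0
Acc 2: bank0 row3 -> HIT
Acc 3: bank0 row2 -> MISS (open row2); precharges=1
Acc 4: bank2 row3 -> MISS (open row3); precharges=1
Acc 5: bank1 row2 -> MISS (open row2); precharges=1
Acc 6: bank0 row2 -> HIT
Acc 7: bank0 row3 -> MISS (open row3); precharges=2
Acc 8: bank2 row4 -> MISS (open row4); precharges=3
Acc 9: bank2 row0 -> MISS (open row0); precharges=4
Acc 10: bank1 row2 -> HIT
Acc 11: bank1 row0 -> MISS (open row0); precharges=5
Acc 12: bank1 row1 -> MISS (open row1); precharges=6
Acc 13: bank0 row0 -> MISS (open row0); precharges=7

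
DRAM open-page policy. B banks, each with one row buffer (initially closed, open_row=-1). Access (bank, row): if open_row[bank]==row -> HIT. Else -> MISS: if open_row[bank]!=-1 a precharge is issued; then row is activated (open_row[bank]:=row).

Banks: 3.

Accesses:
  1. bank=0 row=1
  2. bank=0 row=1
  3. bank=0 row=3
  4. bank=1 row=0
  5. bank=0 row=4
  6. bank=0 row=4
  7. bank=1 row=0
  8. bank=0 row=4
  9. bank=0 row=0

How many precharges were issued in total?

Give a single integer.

Answer: 3

Derivation:
Acc 1: bank0 row1 -> MISS (open row1); precharges=0
Acc 2: bank0 row1 -> HIT
Acc 3: bank0 row3 -> MISS (open row3); precharges=1
Acc 4: bank1 row0 -> MISS (open row0); precharges=1
Acc 5: bank0 row4 -> MISS (open row4); precharges=2
Acc 6: bank0 row4 -> HIT
Acc 7: bank1 row0 -> HIT
Acc 8: bank0 row4 -> HIT
Acc 9: bank0 row0 -> MISS (open row0); precharges=3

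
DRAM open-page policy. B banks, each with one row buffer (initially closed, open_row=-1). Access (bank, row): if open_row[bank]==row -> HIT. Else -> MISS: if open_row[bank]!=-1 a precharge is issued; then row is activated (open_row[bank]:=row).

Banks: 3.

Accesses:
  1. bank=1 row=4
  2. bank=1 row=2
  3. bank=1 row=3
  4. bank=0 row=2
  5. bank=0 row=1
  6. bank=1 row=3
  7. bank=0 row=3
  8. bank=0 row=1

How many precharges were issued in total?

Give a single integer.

Answer: 5

Derivation:
Acc 1: bank1 row4 -> MISS (open row4); precharges=0
Acc 2: bank1 row2 -> MISS (open row2); precharges=1
Acc 3: bank1 row3 -> MISS (open row3); precharges=2
Acc 4: bank0 row2 -> MISS (open row2); precharges=2
Acc 5: bank0 row1 -> MISS (open row1); precharges=3
Acc 6: bank1 row3 -> HIT
Acc 7: bank0 row3 -> MISS (open row3); precharges=4
Acc 8: bank0 row1 -> MISS (open row1); precharges=5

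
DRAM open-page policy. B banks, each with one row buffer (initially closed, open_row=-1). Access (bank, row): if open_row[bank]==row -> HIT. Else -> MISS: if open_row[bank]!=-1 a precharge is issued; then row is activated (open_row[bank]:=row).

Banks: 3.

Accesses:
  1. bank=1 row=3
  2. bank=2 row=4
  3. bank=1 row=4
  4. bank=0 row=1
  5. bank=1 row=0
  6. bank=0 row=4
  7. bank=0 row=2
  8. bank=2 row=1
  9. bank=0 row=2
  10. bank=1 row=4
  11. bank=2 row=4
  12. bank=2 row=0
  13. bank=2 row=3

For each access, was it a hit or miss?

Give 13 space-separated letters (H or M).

Acc 1: bank1 row3 -> MISS (open row3); precharges=0
Acc 2: bank2 row4 -> MISS (open row4); precharges=0
Acc 3: bank1 row4 -> MISS (open row4); precharges=1
Acc 4: bank0 row1 -> MISS (open row1); precharges=1
Acc 5: bank1 row0 -> MISS (open row0); precharges=2
Acc 6: bank0 row4 -> MISS (open row4); precharges=3
Acc 7: bank0 row2 -> MISS (open row2); precharges=4
Acc 8: bank2 row1 -> MISS (open row1); precharges=5
Acc 9: bank0 row2 -> HIT
Acc 10: bank1 row4 -> MISS (open row4); precharges=6
Acc 11: bank2 row4 -> MISS (open row4); precharges=7
Acc 12: bank2 row0 -> MISS (open row0); precharges=8
Acc 13: bank2 row3 -> MISS (open row3); precharges=9

Answer: M M M M M M M M H M M M M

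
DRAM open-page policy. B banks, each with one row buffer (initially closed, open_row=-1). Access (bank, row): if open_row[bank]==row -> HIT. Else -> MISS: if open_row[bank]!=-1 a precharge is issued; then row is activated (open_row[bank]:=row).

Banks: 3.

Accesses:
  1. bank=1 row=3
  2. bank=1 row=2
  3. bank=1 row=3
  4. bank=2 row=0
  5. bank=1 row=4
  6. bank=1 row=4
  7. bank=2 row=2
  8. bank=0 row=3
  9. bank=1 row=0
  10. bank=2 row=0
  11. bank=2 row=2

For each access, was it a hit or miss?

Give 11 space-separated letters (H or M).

Acc 1: bank1 row3 -> MISS (open row3); precharges=0
Acc 2: bank1 row2 -> MISS (open row2); precharges=1
Acc 3: bank1 row3 -> MISS (open row3); precharges=2
Acc 4: bank2 row0 -> MISS (open row0); precharges=2
Acc 5: bank1 row4 -> MISS (open row4); precharges=3
Acc 6: bank1 row4 -> HIT
Acc 7: bank2 row2 -> MISS (open row2); precharges=4
Acc 8: bank0 row3 -> MISS (open row3); precharges=4
Acc 9: bank1 row0 -> MISS (open row0); precharges=5
Acc 10: bank2 row0 -> MISS (open row0); precharges=6
Acc 11: bank2 row2 -> MISS (open row2); precharges=7

Answer: M M M M M H M M M M M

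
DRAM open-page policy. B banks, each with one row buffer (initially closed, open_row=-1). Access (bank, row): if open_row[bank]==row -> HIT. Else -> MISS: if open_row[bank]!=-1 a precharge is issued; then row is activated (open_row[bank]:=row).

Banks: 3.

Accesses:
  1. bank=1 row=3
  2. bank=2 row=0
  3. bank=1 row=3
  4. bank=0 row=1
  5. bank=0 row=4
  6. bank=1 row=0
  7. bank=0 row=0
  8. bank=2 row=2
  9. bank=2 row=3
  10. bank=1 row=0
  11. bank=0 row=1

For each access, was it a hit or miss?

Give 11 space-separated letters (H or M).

Answer: M M H M M M M M M H M

Derivation:
Acc 1: bank1 row3 -> MISS (open row3); precharges=0
Acc 2: bank2 row0 -> MISS (open row0); precharges=0
Acc 3: bank1 row3 -> HIT
Acc 4: bank0 row1 -> MISS (open row1); precharges=0
Acc 5: bank0 row4 -> MISS (open row4); precharges=1
Acc 6: bank1 row0 -> MISS (open row0); precharges=2
Acc 7: bank0 row0 -> MISS (open row0); precharges=3
Acc 8: bank2 row2 -> MISS (open row2); precharges=4
Acc 9: bank2 row3 -> MISS (open row3); precharges=5
Acc 10: bank1 row0 -> HIT
Acc 11: bank0 row1 -> MISS (open row1); precharges=6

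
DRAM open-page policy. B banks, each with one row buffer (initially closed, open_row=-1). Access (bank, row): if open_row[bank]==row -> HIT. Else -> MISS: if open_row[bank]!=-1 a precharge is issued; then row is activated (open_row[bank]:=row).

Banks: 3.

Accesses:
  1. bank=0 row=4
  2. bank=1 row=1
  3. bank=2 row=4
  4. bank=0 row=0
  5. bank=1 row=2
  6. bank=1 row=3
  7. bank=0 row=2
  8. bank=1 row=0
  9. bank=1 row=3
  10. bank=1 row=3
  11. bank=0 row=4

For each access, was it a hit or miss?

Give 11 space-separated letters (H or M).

Acc 1: bank0 row4 -> MISS (open row4); precharges=0
Acc 2: bank1 row1 -> MISS (open row1); precharges=0
Acc 3: bank2 row4 -> MISS (open row4); precharges=0
Acc 4: bank0 row0 -> MISS (open row0); precharges=1
Acc 5: bank1 row2 -> MISS (open row2); precharges=2
Acc 6: bank1 row3 -> MISS (open row3); precharges=3
Acc 7: bank0 row2 -> MISS (open row2); precharges=4
Acc 8: bank1 row0 -> MISS (open row0); precharges=5
Acc 9: bank1 row3 -> MISS (open row3); precharges=6
Acc 10: bank1 row3 -> HIT
Acc 11: bank0 row4 -> MISS (open row4); precharges=7

Answer: M M M M M M M M M H M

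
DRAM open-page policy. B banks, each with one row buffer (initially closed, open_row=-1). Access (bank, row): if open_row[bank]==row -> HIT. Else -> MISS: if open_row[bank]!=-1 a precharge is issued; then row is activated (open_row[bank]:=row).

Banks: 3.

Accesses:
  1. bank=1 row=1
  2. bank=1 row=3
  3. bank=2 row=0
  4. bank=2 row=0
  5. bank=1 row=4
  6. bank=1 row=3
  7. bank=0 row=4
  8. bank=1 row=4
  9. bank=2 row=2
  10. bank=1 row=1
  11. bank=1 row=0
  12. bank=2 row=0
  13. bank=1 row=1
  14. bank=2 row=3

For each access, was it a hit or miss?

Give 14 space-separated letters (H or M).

Answer: M M M H M M M M M M M M M M

Derivation:
Acc 1: bank1 row1 -> MISS (open row1); precharges=0
Acc 2: bank1 row3 -> MISS (open row3); precharges=1
Acc 3: bank2 row0 -> MISS (open row0); precharges=1
Acc 4: bank2 row0 -> HIT
Acc 5: bank1 row4 -> MISS (open row4); precharges=2
Acc 6: bank1 row3 -> MISS (open row3); precharges=3
Acc 7: bank0 row4 -> MISS (open row4); precharges=3
Acc 8: bank1 row4 -> MISS (open row4); precharges=4
Acc 9: bank2 row2 -> MISS (open row2); precharges=5
Acc 10: bank1 row1 -> MISS (open row1); precharges=6
Acc 11: bank1 row0 -> MISS (open row0); precharges=7
Acc 12: bank2 row0 -> MISS (open row0); precharges=8
Acc 13: bank1 row1 -> MISS (open row1); precharges=9
Acc 14: bank2 row3 -> MISS (open row3); precharges=10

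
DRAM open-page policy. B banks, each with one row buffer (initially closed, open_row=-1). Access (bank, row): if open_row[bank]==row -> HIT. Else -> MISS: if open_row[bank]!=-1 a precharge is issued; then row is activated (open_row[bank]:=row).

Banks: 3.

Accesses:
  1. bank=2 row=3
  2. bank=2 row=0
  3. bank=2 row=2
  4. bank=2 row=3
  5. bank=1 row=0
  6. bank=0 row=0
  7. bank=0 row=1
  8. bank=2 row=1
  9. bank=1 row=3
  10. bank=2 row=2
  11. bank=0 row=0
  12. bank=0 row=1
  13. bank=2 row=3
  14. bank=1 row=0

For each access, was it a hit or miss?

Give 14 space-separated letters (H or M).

Answer: M M M M M M M M M M M M M M

Derivation:
Acc 1: bank2 row3 -> MISS (open row3); precharges=0
Acc 2: bank2 row0 -> MISS (open row0); precharges=1
Acc 3: bank2 row2 -> MISS (open row2); precharges=2
Acc 4: bank2 row3 -> MISS (open row3); precharges=3
Acc 5: bank1 row0 -> MISS (open row0); precharges=3
Acc 6: bank0 row0 -> MISS (open row0); precharges=3
Acc 7: bank0 row1 -> MISS (open row1); precharges=4
Acc 8: bank2 row1 -> MISS (open row1); precharges=5
Acc 9: bank1 row3 -> MISS (open row3); precharges=6
Acc 10: bank2 row2 -> MISS (open row2); precharges=7
Acc 11: bank0 row0 -> MISS (open row0); precharges=8
Acc 12: bank0 row1 -> MISS (open row1); precharges=9
Acc 13: bank2 row3 -> MISS (open row3); precharges=10
Acc 14: bank1 row0 -> MISS (open row0); precharges=11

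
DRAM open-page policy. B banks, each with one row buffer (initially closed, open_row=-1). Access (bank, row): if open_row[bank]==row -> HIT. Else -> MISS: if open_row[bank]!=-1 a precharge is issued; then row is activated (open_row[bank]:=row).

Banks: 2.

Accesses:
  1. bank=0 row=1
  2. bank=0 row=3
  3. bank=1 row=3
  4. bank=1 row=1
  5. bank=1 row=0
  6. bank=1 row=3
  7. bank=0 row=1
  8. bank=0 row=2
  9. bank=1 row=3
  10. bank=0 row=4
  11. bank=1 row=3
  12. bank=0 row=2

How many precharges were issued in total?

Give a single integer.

Answer: 8

Derivation:
Acc 1: bank0 row1 -> MISS (open row1); precharges=0
Acc 2: bank0 row3 -> MISS (open row3); precharges=1
Acc 3: bank1 row3 -> MISS (open row3); precharges=1
Acc 4: bank1 row1 -> MISS (open row1); precharges=2
Acc 5: bank1 row0 -> MISS (open row0); precharges=3
Acc 6: bank1 row3 -> MISS (open row3); precharges=4
Acc 7: bank0 row1 -> MISS (open row1); precharges=5
Acc 8: bank0 row2 -> MISS (open row2); precharges=6
Acc 9: bank1 row3 -> HIT
Acc 10: bank0 row4 -> MISS (open row4); precharges=7
Acc 11: bank1 row3 -> HIT
Acc 12: bank0 row2 -> MISS (open row2); precharges=8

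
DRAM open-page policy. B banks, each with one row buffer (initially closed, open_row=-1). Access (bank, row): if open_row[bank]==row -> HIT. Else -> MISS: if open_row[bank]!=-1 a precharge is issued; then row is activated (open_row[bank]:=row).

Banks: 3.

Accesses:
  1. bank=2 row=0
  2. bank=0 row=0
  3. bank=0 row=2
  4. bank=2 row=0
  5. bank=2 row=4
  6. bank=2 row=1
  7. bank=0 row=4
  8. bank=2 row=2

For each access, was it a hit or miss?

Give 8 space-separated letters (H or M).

Acc 1: bank2 row0 -> MISS (open row0); precharges=0
Acc 2: bank0 row0 -> MISS (open row0); precharges=0
Acc 3: bank0 row2 -> MISS (open row2); precharges=1
Acc 4: bank2 row0 -> HIT
Acc 5: bank2 row4 -> MISS (open row4); precharges=2
Acc 6: bank2 row1 -> MISS (open row1); precharges=3
Acc 7: bank0 row4 -> MISS (open row4); precharges=4
Acc 8: bank2 row2 -> MISS (open row2); precharges=5

Answer: M M M H M M M M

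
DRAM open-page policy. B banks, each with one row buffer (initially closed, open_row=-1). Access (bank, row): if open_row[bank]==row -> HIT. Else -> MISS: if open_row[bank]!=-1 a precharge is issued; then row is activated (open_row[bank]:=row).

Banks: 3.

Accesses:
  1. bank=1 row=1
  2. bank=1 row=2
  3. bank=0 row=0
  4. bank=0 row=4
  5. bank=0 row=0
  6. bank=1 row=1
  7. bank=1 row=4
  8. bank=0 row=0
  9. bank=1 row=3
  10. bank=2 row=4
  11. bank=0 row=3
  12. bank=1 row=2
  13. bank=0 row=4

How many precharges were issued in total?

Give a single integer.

Answer: 9

Derivation:
Acc 1: bank1 row1 -> MISS (open row1); precharges=0
Acc 2: bank1 row2 -> MISS (open row2); precharges=1
Acc 3: bank0 row0 -> MISS (open row0); precharges=1
Acc 4: bank0 row4 -> MISS (open row4); precharges=2
Acc 5: bank0 row0 -> MISS (open row0); precharges=3
Acc 6: bank1 row1 -> MISS (open row1); precharges=4
Acc 7: bank1 row4 -> MISS (open row4); precharges=5
Acc 8: bank0 row0 -> HIT
Acc 9: bank1 row3 -> MISS (open row3); precharges=6
Acc 10: bank2 row4 -> MISS (open row4); precharges=6
Acc 11: bank0 row3 -> MISS (open row3); precharges=7
Acc 12: bank1 row2 -> MISS (open row2); precharges=8
Acc 13: bank0 row4 -> MISS (open row4); precharges=9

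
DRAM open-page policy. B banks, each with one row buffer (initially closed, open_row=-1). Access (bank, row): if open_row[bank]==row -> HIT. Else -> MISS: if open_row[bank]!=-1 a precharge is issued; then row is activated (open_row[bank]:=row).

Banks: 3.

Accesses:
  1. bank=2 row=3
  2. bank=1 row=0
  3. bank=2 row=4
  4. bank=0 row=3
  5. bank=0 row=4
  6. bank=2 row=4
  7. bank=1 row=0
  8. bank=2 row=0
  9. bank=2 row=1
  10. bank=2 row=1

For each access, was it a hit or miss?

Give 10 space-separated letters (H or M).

Acc 1: bank2 row3 -> MISS (open row3); precharges=0
Acc 2: bank1 row0 -> MISS (open row0); precharges=0
Acc 3: bank2 row4 -> MISS (open row4); precharges=1
Acc 4: bank0 row3 -> MISS (open row3); precharges=1
Acc 5: bank0 row4 -> MISS (open row4); precharges=2
Acc 6: bank2 row4 -> HIT
Acc 7: bank1 row0 -> HIT
Acc 8: bank2 row0 -> MISS (open row0); precharges=3
Acc 9: bank2 row1 -> MISS (open row1); precharges=4
Acc 10: bank2 row1 -> HIT

Answer: M M M M M H H M M H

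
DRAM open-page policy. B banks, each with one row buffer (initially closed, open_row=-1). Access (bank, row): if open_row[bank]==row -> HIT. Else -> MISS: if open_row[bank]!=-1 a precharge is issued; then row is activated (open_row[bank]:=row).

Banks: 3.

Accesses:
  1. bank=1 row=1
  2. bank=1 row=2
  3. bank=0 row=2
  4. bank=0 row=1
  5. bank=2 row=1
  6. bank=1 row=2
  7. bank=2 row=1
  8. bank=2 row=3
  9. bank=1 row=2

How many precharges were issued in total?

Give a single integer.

Acc 1: bank1 row1 -> MISS (open row1); precharges=0
Acc 2: bank1 row2 -> MISS (open row2); precharges=1
Acc 3: bank0 row2 -> MISS (open row2); precharges=1
Acc 4: bank0 row1 -> MISS (open row1); precharges=2
Acc 5: bank2 row1 -> MISS (open row1); precharges=2
Acc 6: bank1 row2 -> HIT
Acc 7: bank2 row1 -> HIT
Acc 8: bank2 row3 -> MISS (open row3); precharges=3
Acc 9: bank1 row2 -> HIT

Answer: 3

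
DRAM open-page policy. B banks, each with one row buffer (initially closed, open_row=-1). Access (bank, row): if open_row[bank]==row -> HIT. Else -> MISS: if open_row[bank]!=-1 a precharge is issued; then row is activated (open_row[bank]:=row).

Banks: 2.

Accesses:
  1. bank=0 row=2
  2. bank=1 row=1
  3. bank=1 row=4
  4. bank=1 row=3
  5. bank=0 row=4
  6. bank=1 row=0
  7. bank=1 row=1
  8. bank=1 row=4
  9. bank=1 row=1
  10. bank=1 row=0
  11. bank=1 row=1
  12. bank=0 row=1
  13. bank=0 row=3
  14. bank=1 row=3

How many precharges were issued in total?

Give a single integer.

Answer: 12

Derivation:
Acc 1: bank0 row2 -> MISS (open row2); precharges=0
Acc 2: bank1 row1 -> MISS (open row1); precharges=0
Acc 3: bank1 row4 -> MISS (open row4); precharges=1
Acc 4: bank1 row3 -> MISS (open row3); precharges=2
Acc 5: bank0 row4 -> MISS (open row4); precharges=3
Acc 6: bank1 row0 -> MISS (open row0); precharges=4
Acc 7: bank1 row1 -> MISS (open row1); precharges=5
Acc 8: bank1 row4 -> MISS (open row4); precharges=6
Acc 9: bank1 row1 -> MISS (open row1); precharges=7
Acc 10: bank1 row0 -> MISS (open row0); precharges=8
Acc 11: bank1 row1 -> MISS (open row1); precharges=9
Acc 12: bank0 row1 -> MISS (open row1); precharges=10
Acc 13: bank0 row3 -> MISS (open row3); precharges=11
Acc 14: bank1 row3 -> MISS (open row3); precharges=12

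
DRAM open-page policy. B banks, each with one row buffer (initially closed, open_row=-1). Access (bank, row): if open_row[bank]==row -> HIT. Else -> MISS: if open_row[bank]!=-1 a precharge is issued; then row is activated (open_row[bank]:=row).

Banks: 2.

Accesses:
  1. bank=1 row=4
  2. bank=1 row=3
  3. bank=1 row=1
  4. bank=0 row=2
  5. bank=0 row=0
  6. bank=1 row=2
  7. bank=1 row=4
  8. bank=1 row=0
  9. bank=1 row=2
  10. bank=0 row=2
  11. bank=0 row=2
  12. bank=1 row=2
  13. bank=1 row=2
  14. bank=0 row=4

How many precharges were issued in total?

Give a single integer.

Acc 1: bank1 row4 -> MISS (open row4); precharges=0
Acc 2: bank1 row3 -> MISS (open row3); precharges=1
Acc 3: bank1 row1 -> MISS (open row1); precharges=2
Acc 4: bank0 row2 -> MISS (open row2); precharges=2
Acc 5: bank0 row0 -> MISS (open row0); precharges=3
Acc 6: bank1 row2 -> MISS (open row2); precharges=4
Acc 7: bank1 row4 -> MISS (open row4); precharges=5
Acc 8: bank1 row0 -> MISS (open row0); precharges=6
Acc 9: bank1 row2 -> MISS (open row2); precharges=7
Acc 10: bank0 row2 -> MISS (open row2); precharges=8
Acc 11: bank0 row2 -> HIT
Acc 12: bank1 row2 -> HIT
Acc 13: bank1 row2 -> HIT
Acc 14: bank0 row4 -> MISS (open row4); precharges=9

Answer: 9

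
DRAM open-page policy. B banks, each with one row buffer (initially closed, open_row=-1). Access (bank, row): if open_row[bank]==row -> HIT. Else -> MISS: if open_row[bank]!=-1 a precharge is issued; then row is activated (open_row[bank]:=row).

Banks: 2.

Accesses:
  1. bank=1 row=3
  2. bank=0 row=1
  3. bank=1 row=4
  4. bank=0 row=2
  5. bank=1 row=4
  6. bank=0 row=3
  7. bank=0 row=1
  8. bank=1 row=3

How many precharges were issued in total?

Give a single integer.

Answer: 5

Derivation:
Acc 1: bank1 row3 -> MISS (open row3); precharges=0
Acc 2: bank0 row1 -> MISS (open row1); precharges=0
Acc 3: bank1 row4 -> MISS (open row4); precharges=1
Acc 4: bank0 row2 -> MISS (open row2); precharges=2
Acc 5: bank1 row4 -> HIT
Acc 6: bank0 row3 -> MISS (open row3); precharges=3
Acc 7: bank0 row1 -> MISS (open row1); precharges=4
Acc 8: bank1 row3 -> MISS (open row3); precharges=5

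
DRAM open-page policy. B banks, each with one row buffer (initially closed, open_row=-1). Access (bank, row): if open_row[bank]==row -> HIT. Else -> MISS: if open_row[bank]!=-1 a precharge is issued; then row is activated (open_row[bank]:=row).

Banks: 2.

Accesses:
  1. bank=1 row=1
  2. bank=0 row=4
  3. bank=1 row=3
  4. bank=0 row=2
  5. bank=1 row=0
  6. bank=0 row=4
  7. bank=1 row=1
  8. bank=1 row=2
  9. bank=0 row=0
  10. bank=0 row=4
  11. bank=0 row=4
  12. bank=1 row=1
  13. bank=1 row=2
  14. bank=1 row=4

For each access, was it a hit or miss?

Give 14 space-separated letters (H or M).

Answer: M M M M M M M M M M H M M M

Derivation:
Acc 1: bank1 row1 -> MISS (open row1); precharges=0
Acc 2: bank0 row4 -> MISS (open row4); precharges=0
Acc 3: bank1 row3 -> MISS (open row3); precharges=1
Acc 4: bank0 row2 -> MISS (open row2); precharges=2
Acc 5: bank1 row0 -> MISS (open row0); precharges=3
Acc 6: bank0 row4 -> MISS (open row4); precharges=4
Acc 7: bank1 row1 -> MISS (open row1); precharges=5
Acc 8: bank1 row2 -> MISS (open row2); precharges=6
Acc 9: bank0 row0 -> MISS (open row0); precharges=7
Acc 10: bank0 row4 -> MISS (open row4); precharges=8
Acc 11: bank0 row4 -> HIT
Acc 12: bank1 row1 -> MISS (open row1); precharges=9
Acc 13: bank1 row2 -> MISS (open row2); precharges=10
Acc 14: bank1 row4 -> MISS (open row4); precharges=11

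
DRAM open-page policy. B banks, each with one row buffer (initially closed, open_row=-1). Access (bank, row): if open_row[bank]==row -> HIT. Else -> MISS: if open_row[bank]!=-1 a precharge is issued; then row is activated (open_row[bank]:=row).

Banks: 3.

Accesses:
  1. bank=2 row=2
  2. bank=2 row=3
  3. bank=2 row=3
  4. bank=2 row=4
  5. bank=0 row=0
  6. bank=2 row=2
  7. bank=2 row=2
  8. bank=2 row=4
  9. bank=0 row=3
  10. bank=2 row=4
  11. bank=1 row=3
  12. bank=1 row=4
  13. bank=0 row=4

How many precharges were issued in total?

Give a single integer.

Answer: 7

Derivation:
Acc 1: bank2 row2 -> MISS (open row2); precharges=0
Acc 2: bank2 row3 -> MISS (open row3); precharges=1
Acc 3: bank2 row3 -> HIT
Acc 4: bank2 row4 -> MISS (open row4); precharges=2
Acc 5: bank0 row0 -> MISS (open row0); precharges=2
Acc 6: bank2 row2 -> MISS (open row2); precharges=3
Acc 7: bank2 row2 -> HIT
Acc 8: bank2 row4 -> MISS (open row4); precharges=4
Acc 9: bank0 row3 -> MISS (open row3); precharges=5
Acc 10: bank2 row4 -> HIT
Acc 11: bank1 row3 -> MISS (open row3); precharges=5
Acc 12: bank1 row4 -> MISS (open row4); precharges=6
Acc 13: bank0 row4 -> MISS (open row4); precharges=7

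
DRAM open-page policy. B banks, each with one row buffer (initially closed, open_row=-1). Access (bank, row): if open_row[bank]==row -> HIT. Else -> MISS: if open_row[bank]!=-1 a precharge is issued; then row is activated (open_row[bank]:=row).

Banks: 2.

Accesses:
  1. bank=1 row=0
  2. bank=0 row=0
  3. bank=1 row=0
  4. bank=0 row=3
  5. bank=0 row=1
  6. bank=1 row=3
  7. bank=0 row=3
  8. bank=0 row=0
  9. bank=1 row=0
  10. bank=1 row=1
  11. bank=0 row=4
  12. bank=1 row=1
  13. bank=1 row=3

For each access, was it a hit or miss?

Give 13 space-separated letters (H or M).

Acc 1: bank1 row0 -> MISS (open row0); precharges=0
Acc 2: bank0 row0 -> MISS (open row0); precharges=0
Acc 3: bank1 row0 -> HIT
Acc 4: bank0 row3 -> MISS (open row3); precharges=1
Acc 5: bank0 row1 -> MISS (open row1); precharges=2
Acc 6: bank1 row3 -> MISS (open row3); precharges=3
Acc 7: bank0 row3 -> MISS (open row3); precharges=4
Acc 8: bank0 row0 -> MISS (open row0); precharges=5
Acc 9: bank1 row0 -> MISS (open row0); precharges=6
Acc 10: bank1 row1 -> MISS (open row1); precharges=7
Acc 11: bank0 row4 -> MISS (open row4); precharges=8
Acc 12: bank1 row1 -> HIT
Acc 13: bank1 row3 -> MISS (open row3); precharges=9

Answer: M M H M M M M M M M M H M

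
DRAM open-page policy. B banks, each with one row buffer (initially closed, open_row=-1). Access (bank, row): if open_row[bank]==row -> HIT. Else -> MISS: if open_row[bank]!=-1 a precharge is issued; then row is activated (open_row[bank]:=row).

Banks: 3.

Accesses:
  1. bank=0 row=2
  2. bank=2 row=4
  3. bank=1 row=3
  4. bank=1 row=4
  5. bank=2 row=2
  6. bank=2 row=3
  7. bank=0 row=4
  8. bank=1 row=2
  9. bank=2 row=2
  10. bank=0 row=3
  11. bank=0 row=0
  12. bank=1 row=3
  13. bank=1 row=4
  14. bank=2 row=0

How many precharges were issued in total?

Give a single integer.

Answer: 11

Derivation:
Acc 1: bank0 row2 -> MISS (open row2); precharges=0
Acc 2: bank2 row4 -> MISS (open row4); precharges=0
Acc 3: bank1 row3 -> MISS (open row3); precharges=0
Acc 4: bank1 row4 -> MISS (open row4); precharges=1
Acc 5: bank2 row2 -> MISS (open row2); precharges=2
Acc 6: bank2 row3 -> MISS (open row3); precharges=3
Acc 7: bank0 row4 -> MISS (open row4); precharges=4
Acc 8: bank1 row2 -> MISS (open row2); precharges=5
Acc 9: bank2 row2 -> MISS (open row2); precharges=6
Acc 10: bank0 row3 -> MISS (open row3); precharges=7
Acc 11: bank0 row0 -> MISS (open row0); precharges=8
Acc 12: bank1 row3 -> MISS (open row3); precharges=9
Acc 13: bank1 row4 -> MISS (open row4); precharges=10
Acc 14: bank2 row0 -> MISS (open row0); precharges=11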